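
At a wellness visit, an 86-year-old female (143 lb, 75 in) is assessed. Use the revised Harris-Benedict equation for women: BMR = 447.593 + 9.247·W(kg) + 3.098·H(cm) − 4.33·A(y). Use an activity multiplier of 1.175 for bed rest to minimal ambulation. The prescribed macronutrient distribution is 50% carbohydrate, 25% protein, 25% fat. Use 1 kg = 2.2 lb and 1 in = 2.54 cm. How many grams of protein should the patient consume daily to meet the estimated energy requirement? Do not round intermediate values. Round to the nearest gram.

93 g/day

Convert to metric: weight = 143 ÷ 2.2 = 65 kg; height = 75 × 2.54 = 190.5 cm.
Harris-Benedict: BMR = 447.593 + 9.247(65) + 3.098(190.5) − 4.33(86) = 1266.437 kcal/day.
TEE = 1266.437 × 1.175 = 1488.0635 kcal/day.
Protein energy = 25% × 1488.0635 = 372.0159 kcal.
Protein = 372.0159 ÷ 4 kcal/g = 93.004 g.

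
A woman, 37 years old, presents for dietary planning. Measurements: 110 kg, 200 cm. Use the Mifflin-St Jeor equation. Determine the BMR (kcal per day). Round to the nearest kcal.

Mifflin-St Jeor (female): BMR = 10(110) + 6.25(200) − 5(37) − 161 = 1100 + 1250 − 185 − 161 = 2004 kcal/day.

2004 kcal per day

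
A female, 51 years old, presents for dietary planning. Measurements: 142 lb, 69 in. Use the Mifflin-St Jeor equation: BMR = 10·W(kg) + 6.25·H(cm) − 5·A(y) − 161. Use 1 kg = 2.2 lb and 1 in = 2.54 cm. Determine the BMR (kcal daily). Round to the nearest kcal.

Convert to metric: weight = 142 ÷ 2.2 = 64.5455 kg; height = 69 × 2.54 = 175.26 cm.
Mifflin-St Jeor (female): BMR = 10(64.5455) + 6.25(175.26) − 5(51) − 161 = 645.4545 + 1095.375 − 255 − 161 = 1324.8295 kcal/day.

1325 kcal daily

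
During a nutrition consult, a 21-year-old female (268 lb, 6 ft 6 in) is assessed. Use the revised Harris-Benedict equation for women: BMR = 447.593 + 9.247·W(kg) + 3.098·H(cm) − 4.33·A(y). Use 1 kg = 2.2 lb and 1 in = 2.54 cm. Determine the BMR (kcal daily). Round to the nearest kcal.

Convert to metric: weight = 268 ÷ 2.2 = 121.8182 kg; height = (6×12 + 6) × 2.54 = 78 × 2.54 = 198.12 cm.
Harris-Benedict: BMR = 447.593 + 9.247(121.8182) + 3.098(198.12) − 4.33(21) = 2096.8915 kcal/day.

2097 kcal daily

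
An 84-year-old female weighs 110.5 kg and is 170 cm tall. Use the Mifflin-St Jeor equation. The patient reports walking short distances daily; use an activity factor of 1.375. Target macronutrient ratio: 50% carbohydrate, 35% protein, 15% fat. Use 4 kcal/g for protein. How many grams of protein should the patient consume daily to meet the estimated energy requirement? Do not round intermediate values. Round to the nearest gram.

191 g/day

Mifflin-St Jeor (female): BMR = 10(110.5) + 6.25(170) − 5(84) − 161 = 1105 + 1062.5 − 420 − 161 = 1586.5 kcal/day.
TEE = 1586.5 × 1.375 = 2181.4375 kcal/day.
Protein energy = 35% × 2181.4375 = 763.5031 kcal.
Protein = 763.5031 ÷ 4 kcal/g = 190.8758 g.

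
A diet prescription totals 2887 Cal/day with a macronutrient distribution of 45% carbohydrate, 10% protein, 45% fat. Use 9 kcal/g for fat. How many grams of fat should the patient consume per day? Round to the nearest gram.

Fat energy = 45% × 2887 = 1299.15 kcal.
At 9 kcal/g: 1299.15 ÷ 9 = 144.35 g.

144 g/day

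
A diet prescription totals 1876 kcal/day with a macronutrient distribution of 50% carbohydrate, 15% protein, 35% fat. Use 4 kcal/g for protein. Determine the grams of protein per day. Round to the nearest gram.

Protein energy = 15% × 1876 = 281.4 kcal.
At 4 kcal/g: 281.4 ÷ 4 = 70.35 g.

70 g/day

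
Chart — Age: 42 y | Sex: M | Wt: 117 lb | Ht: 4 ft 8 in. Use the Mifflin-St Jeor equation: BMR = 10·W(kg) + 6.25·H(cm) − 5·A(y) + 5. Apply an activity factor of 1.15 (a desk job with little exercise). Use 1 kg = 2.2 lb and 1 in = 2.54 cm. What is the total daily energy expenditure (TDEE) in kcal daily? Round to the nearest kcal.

Convert to metric: weight = 117 ÷ 2.2 = 53.1818 kg; height = (4×12 + 8) × 2.54 = 56 × 2.54 = 142.24 cm.
Mifflin-St Jeor (male): BMR = 10(53.1818) + 6.25(142.24) − 5(42) + 5 = 531.8182 + 889 − 210 + 5 = 1215.8182 kcal/day.
TEE = BMR × activity factor = 1215.8182 × 1.15 = 1398.1909 kcal/day.

1398 kcal daily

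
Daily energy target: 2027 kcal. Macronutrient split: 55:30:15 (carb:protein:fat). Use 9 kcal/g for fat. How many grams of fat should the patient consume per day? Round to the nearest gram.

34 g/day

Fat energy = 15% × 2027 = 304.05 kcal.
At 9 kcal/g: 304.05 ÷ 9 = 33.7833 g.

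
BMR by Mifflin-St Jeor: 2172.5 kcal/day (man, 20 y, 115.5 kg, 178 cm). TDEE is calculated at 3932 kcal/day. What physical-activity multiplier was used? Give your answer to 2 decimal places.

1.81

Activity factor = TEE ÷ BMR = 3932 ÷ 2172.5 = 1.81.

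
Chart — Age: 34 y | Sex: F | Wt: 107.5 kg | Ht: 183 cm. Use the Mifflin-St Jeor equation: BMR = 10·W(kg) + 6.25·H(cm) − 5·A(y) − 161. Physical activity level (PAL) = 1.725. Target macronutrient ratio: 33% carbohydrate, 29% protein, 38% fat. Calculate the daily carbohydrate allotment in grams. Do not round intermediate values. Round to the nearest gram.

Mifflin-St Jeor (female): BMR = 10(107.5) + 6.25(183) − 5(34) − 161 = 1075 + 1143.75 − 170 − 161 = 1887.75 kcal/day.
TEE = 1887.75 × 1.725 = 3256.3688 kcal/day.
Carbohydrate energy = 33% × 3256.3688 = 1074.6017 kcal.
Carbohydrate = 1074.6017 ÷ 4 kcal/g = 268.6504 g.

269 g/day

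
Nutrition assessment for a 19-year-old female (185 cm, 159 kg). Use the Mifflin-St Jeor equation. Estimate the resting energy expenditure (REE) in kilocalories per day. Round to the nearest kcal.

Mifflin-St Jeor (female): BMR = 10(159) + 6.25(185) − 5(19) − 161 = 1590 + 1156.25 − 95 − 161 = 2490.25 kcal/day.

2490 kilocalories per day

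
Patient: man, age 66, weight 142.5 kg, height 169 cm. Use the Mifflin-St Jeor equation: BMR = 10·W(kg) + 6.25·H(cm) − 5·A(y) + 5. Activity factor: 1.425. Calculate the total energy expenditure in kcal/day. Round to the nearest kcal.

3073 kcal/day

Mifflin-St Jeor (male): BMR = 10(142.5) + 6.25(169) − 5(66) + 5 = 1425 + 1056.25 − 330 + 5 = 2156.25 kcal/day.
TEE = BMR × activity factor = 2156.25 × 1.425 = 3072.6563 kcal/day.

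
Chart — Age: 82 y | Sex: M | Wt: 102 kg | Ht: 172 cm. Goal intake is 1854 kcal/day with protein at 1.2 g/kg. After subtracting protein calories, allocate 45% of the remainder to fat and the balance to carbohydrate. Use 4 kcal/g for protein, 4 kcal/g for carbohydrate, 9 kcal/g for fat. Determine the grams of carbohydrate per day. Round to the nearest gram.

188 g/day

Protein = 1.2 × 102 = 122.4 g → 122.4 × 4 = 489.6 kcal.
Non-protein calories = 1854 − 489.6 = 1364.4 kcal.
Fat: 45% × 1364.4 = 613.98 kcal; carbohydrate: 750.42 kcal.
Carbohydrate: 750.42 kcal ÷ 4 kcal/g = 187.605 g.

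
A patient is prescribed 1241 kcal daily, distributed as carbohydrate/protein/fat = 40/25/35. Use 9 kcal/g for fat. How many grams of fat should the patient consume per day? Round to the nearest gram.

Fat energy = 35% × 1241 = 434.35 kcal.
At 9 kcal/g: 434.35 ÷ 9 = 48.2611 g.

48 g/day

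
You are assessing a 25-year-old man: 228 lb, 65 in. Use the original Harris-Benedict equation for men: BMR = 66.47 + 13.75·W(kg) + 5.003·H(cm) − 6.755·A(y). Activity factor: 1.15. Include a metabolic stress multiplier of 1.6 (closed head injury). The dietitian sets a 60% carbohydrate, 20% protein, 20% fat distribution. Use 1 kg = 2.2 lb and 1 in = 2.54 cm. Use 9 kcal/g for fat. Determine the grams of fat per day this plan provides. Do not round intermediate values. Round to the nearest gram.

Convert to metric: weight = 228 ÷ 2.2 = 103.6364 kg; height = 65 × 2.54 = 165.1 cm.
Harris-Benedict: BMR = 66.47 + 13.75(103.6364) + 5.003(165.1) − 6.755(25) = 2148.5903 kcal/day.
TEE = 2148.5903 × 1.15 = 2470.8788 kcal/day.
With stress factor 1.6: 2470.8788 × 1.6 = 3953.4062 kcal/day.
Fat energy = 20% × 3953.4062 = 790.6812 kcal.
Fat = 790.6812 ÷ 9 kcal/g = 87.8535 g.

88 g/day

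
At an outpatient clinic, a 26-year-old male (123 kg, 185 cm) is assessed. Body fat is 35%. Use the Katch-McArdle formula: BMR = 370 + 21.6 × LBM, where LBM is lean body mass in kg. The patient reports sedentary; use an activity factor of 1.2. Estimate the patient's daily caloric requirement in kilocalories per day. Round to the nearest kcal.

LBM = 123 × (1 − 0.35) = 79.95 kg. Katch-McArdle: BMR = 370 + 21.6 × 79.95 = 2096.92 kcal/day.
TEE = BMR × activity factor = 2096.92 × 1.2 = 2516.304 kcal/day.

2516 kilocalories per day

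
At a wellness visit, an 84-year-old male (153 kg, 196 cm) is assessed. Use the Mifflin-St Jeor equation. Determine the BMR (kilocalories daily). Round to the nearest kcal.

2340 kilocalories daily

Mifflin-St Jeor (male): BMR = 10(153) + 6.25(196) − 5(84) + 5 = 1530 + 1225 − 420 + 5 = 2340 kcal/day.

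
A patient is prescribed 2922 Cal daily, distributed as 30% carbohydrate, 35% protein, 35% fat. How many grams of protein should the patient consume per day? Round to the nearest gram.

Protein energy = 35% × 2922 = 1022.7 kcal.
At 4 kcal/g: 1022.7 ÷ 4 = 255.675 g.

256 g/day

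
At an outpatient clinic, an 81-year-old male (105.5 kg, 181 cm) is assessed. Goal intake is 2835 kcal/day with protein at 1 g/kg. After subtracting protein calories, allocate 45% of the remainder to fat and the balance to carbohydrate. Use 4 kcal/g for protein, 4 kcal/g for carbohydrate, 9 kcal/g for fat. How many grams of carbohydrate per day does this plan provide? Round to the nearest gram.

Protein = 1 × 105.5 = 105.5 g → 105.5 × 4 = 422 kcal.
Non-protein calories = 2835 − 422 = 2413 kcal.
Fat: 45% × 2413 = 1085.85 kcal; carbohydrate: 1327.15 kcal.
Carbohydrate: 1327.15 kcal ÷ 4 kcal/g = 331.7875 g.

332 g/day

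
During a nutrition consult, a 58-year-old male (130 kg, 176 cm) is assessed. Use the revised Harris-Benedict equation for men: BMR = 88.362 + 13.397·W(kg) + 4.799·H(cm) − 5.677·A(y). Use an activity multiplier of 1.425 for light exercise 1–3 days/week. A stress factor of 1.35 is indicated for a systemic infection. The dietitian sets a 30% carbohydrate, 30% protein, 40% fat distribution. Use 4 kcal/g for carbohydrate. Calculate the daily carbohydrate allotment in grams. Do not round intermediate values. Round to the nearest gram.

338 g/day

Harris-Benedict: BMR = 88.362 + 13.397(130) + 4.799(176) − 5.677(58) = 2345.33 kcal/day.
TEE = 2345.33 × 1.425 = 3342.0953 kcal/day.
With stress factor 1.35: 3342.0953 × 1.35 = 4511.8286 kcal/day.
Carbohydrate energy = 30% × 4511.8286 = 1353.5486 kcal.
Carbohydrate = 1353.5486 ÷ 4 kcal/g = 338.3871 g.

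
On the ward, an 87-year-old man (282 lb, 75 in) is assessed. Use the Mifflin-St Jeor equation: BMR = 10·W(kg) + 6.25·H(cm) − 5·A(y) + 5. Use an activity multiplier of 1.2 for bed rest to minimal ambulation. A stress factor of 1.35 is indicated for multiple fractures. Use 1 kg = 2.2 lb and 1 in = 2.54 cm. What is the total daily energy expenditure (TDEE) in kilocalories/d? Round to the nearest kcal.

Convert to metric: weight = 282 ÷ 2.2 = 128.1818 kg; height = 75 × 2.54 = 190.5 cm.
Mifflin-St Jeor (male): BMR = 10(128.1818) + 6.25(190.5) − 5(87) + 5 = 1281.8182 + 1190.625 − 435 + 5 = 2042.4432 kcal/day.
TEE = BMR × activity factor = 2042.4432 × 1.2 = 2450.9318 kcal/day.
Apply stress factor: 2450.9318 × 1.35 = 3308.758 kcal/day.

3309 kilocalories/d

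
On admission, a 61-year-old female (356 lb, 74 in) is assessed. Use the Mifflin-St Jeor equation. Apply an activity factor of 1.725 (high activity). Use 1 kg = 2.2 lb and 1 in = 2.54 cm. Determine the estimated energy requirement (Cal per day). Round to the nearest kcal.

Convert to metric: weight = 356 ÷ 2.2 = 161.8182 kg; height = 74 × 2.54 = 187.96 cm.
Mifflin-St Jeor (female): BMR = 10(161.8182) + 6.25(187.96) − 5(61) − 161 = 1618.1818 + 1174.75 − 305 − 161 = 2326.9318 kcal/day.
TEE = BMR × activity factor = 2326.9318 × 1.725 = 4013.9574 kcal/day.

4014 Cal per day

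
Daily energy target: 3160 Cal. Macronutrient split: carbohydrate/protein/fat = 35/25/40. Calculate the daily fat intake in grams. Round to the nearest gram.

Fat energy = 40% × 3160 = 1264 kcal.
At 9 kcal/g: 1264 ÷ 9 = 140.4444 g.

140 g/day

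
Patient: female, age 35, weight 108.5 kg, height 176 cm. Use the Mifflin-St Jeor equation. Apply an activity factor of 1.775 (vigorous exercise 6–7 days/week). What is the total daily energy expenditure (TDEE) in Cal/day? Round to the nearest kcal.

Mifflin-St Jeor (female): BMR = 10(108.5) + 6.25(176) − 5(35) − 161 = 1085 + 1100 − 175 − 161 = 1849 kcal/day.
TEE = BMR × activity factor = 1849 × 1.775 = 3281.975 kcal/day.

3282 Cal/day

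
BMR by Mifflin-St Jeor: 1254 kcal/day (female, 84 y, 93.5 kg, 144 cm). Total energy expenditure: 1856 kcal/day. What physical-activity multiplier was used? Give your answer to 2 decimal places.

Activity factor = TEE ÷ BMR = 1856 ÷ 1254 = 1.48.

1.48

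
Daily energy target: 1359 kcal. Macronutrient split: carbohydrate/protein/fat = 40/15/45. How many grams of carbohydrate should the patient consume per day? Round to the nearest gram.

136 g/day

Carbohydrate energy = 40% × 1359 = 543.6 kcal.
At 4 kcal/g: 543.6 ÷ 4 = 135.9 g.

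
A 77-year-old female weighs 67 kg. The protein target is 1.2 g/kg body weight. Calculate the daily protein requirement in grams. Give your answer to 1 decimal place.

80.4 g/day

Protein = 1.2 g/kg × 67 kg = 80.4 g/day.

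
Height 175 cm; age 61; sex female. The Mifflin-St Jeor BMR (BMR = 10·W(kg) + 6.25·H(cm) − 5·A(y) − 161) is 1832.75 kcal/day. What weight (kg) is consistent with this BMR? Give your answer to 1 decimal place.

120.5 kg

1832.75 = 10·W + 6.25(175) − 5(61) − 161
10·W = 1832.75 − 627.75 = 1205, so W = 120.5 kg.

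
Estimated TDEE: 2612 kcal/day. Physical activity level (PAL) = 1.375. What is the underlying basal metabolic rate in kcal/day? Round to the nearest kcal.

1900 kcal/day

BMR = TEE ÷ activity factor = 2612 ÷ 1.375 = 1899.6364 kcal/day.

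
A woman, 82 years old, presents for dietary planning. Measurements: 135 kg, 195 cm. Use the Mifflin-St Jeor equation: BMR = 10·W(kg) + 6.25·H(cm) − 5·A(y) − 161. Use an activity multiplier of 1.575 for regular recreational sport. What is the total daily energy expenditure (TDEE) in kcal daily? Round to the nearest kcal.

Mifflin-St Jeor (female): BMR = 10(135) + 6.25(195) − 5(82) − 161 = 1350 + 1218.75 − 410 − 161 = 1997.75 kcal/day.
TEE = BMR × activity factor = 1997.75 × 1.575 = 3146.4563 kcal/day.

3146 kcal daily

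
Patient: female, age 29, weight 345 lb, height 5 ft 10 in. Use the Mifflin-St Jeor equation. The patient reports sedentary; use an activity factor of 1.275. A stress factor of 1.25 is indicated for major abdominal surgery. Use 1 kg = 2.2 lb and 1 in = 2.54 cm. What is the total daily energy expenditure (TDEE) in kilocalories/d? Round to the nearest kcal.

3783 kilocalories/d

Convert to metric: weight = 345 ÷ 2.2 = 156.8182 kg; height = (5×12 + 10) × 2.54 = 70 × 2.54 = 177.8 cm.
Mifflin-St Jeor (female): BMR = 10(156.8182) + 6.25(177.8) − 5(29) − 161 = 1568.1818 + 1111.25 − 145 − 161 = 2373.4318 kcal/day.
TEE = BMR × activity factor = 2373.4318 × 1.275 = 3026.1256 kcal/day.
Apply stress factor: 3026.1256 × 1.25 = 3782.657 kcal/day.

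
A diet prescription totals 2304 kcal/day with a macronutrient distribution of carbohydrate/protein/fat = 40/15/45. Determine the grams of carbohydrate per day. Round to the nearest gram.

230 g/day

Carbohydrate energy = 40% × 2304 = 921.6 kcal.
At 4 kcal/g: 921.6 ÷ 4 = 230.4 g.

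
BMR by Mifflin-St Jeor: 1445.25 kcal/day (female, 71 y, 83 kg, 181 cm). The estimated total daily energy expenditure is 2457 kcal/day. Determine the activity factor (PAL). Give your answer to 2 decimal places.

Activity factor = TEE ÷ BMR = 2457 ÷ 1445.25 = 1.7.

1.70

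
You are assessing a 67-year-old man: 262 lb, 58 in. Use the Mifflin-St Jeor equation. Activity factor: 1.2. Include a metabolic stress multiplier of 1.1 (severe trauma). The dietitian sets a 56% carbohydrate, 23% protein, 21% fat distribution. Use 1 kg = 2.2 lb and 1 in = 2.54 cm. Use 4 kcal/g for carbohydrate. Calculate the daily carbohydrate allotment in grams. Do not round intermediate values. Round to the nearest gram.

329 g/day

Convert to metric: weight = 262 ÷ 2.2 = 119.0909 kg; height = 58 × 2.54 = 147.32 cm.
Mifflin-St Jeor (male): BMR = 10(119.0909) + 6.25(147.32) − 5(67) + 5 = 1190.9091 + 920.75 − 335 + 5 = 1781.6591 kcal/day.
TEE = 1781.6591 × 1.2 = 2137.9909 kcal/day.
With stress factor 1.1: 2137.9909 × 1.1 = 2351.79 kcal/day.
Carbohydrate energy = 56% × 2351.79 = 1317.0024 kcal.
Carbohydrate = 1317.0024 ÷ 4 kcal/g = 329.2506 g.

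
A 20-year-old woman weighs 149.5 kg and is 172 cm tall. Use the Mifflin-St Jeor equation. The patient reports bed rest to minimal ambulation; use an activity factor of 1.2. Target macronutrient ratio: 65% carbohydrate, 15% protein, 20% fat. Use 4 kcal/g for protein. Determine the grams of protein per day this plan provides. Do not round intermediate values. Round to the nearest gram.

Mifflin-St Jeor (female): BMR = 10(149.5) + 6.25(172) − 5(20) − 161 = 1495 + 1075 − 100 − 161 = 2309 kcal/day.
TEE = 2309 × 1.2 = 2770.8 kcal/day.
Protein energy = 15% × 2770.8 = 415.62 kcal.
Protein = 415.62 ÷ 4 kcal/g = 103.905 g.

104 g/day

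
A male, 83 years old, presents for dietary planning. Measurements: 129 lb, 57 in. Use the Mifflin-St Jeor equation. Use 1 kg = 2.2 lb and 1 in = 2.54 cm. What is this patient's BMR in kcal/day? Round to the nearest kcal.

1081 kcal/day

Convert to metric: weight = 129 ÷ 2.2 = 58.6364 kg; height = 57 × 2.54 = 144.78 cm.
Mifflin-St Jeor (male): BMR = 10(58.6364) + 6.25(144.78) − 5(83) + 5 = 586.3636 + 904.875 − 415 + 5 = 1081.2386 kcal/day.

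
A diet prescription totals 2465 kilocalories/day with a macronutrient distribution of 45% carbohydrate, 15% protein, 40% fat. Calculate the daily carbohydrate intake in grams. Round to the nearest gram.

Carbohydrate energy = 45% × 2465 = 1109.25 kcal.
At 4 kcal/g: 1109.25 ÷ 4 = 277.3125 g.

277 g/day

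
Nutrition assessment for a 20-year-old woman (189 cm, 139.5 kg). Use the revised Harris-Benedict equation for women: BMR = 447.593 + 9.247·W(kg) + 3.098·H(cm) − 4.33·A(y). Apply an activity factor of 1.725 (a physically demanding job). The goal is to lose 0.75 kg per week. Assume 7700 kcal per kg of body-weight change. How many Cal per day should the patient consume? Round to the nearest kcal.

3033 Cal per day

Harris-Benedict: BMR = 447.593 + 9.247(139.5) + 3.098(189) − 4.33(20) = 2236.4715 kcal/day.
TEE = 2236.4715 × 1.725 = 3857.9133 kcal/day.
Required daily deficit = 0.75 × 7700 ÷ 7 = 825 kcal/day.
Target intake = 3857.9133 − 825 = 3032.9133 kcal/day.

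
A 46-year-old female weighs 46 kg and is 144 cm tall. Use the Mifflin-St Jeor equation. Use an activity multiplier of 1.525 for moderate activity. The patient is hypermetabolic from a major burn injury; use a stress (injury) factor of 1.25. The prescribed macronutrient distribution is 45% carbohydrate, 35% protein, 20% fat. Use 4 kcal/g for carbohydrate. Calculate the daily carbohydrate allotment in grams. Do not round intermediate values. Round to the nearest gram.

Mifflin-St Jeor (female): BMR = 10(46) + 6.25(144) − 5(46) − 161 = 460 + 900 − 230 − 161 = 969 kcal/day.
TEE = 969 × 1.525 = 1477.725 kcal/day.
With stress factor 1.25: 1477.725 × 1.25 = 1847.1563 kcal/day.
Carbohydrate energy = 45% × 1847.1563 = 831.2203 kcal.
Carbohydrate = 831.2203 ÷ 4 kcal/g = 207.8051 g.

208 g/day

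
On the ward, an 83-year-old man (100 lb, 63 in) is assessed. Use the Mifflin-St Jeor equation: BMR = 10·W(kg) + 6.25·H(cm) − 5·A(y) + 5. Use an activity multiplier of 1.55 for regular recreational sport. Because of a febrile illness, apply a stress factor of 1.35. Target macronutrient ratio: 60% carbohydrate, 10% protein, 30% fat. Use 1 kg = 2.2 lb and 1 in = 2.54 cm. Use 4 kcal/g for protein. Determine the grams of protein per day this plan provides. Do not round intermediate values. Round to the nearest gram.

Convert to metric: weight = 100 ÷ 2.2 = 45.4545 kg; height = 63 × 2.54 = 160.02 cm.
Mifflin-St Jeor (male): BMR = 10(45.4545) + 6.25(160.02) − 5(83) + 5 = 454.5455 + 1000.125 − 415 + 5 = 1044.6705 kcal/day.
TEE = 1044.6705 × 1.55 = 1619.2392 kcal/day.
With stress factor 1.35: 1619.2392 × 1.35 = 2185.9729 kcal/day.
Protein energy = 10% × 2185.9729 = 218.5973 kcal.
Protein = 218.5973 ÷ 4 kcal/g = 54.6493 g.

55 g/day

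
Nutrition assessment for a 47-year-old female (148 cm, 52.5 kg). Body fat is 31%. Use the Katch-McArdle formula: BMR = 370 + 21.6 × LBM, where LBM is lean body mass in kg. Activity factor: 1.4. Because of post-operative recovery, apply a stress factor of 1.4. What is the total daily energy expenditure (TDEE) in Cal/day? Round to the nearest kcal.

LBM = 52.5 × (1 − 0.31) = 36.225 kg. Katch-McArdle: BMR = 370 + 21.6 × 36.225 = 1152.46 kcal/day.
TEE = BMR × activity factor = 1152.46 × 1.4 = 1613.444 kcal/day.
Apply stress factor: 1613.444 × 1.4 = 2258.8216 kcal/day.

2259 Cal/day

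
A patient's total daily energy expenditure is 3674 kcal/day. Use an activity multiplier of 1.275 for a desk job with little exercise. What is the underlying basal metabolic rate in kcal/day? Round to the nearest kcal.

BMR = TEE ÷ activity factor = 3674 ÷ 1.275 = 2881.5686 kcal/day.

2882 kcal/day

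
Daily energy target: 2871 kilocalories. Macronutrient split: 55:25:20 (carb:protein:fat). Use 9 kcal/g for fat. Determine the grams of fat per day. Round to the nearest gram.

Fat energy = 20% × 2871 = 574.2 kcal.
At 9 kcal/g: 574.2 ÷ 9 = 63.8 g.

64 g/day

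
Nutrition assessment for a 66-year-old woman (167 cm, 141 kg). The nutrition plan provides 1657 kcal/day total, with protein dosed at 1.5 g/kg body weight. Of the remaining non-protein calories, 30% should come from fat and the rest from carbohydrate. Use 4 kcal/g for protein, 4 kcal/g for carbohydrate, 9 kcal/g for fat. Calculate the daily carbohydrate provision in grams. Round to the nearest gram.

Protein = 1.5 × 141 = 211.5 g → 211.5 × 4 = 846 kcal.
Non-protein calories = 1657 − 846 = 811 kcal.
Fat: 30% × 811 = 243.3 kcal; carbohydrate: 567.7 kcal.
Carbohydrate: 567.7 kcal ÷ 4 kcal/g = 141.925 g.

142 g/day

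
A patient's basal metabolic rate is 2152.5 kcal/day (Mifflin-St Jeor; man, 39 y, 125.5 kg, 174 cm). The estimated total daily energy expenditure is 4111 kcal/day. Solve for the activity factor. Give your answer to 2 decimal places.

1.91

Activity factor = TEE ÷ BMR = 4111 ÷ 2152.5 = 1.91.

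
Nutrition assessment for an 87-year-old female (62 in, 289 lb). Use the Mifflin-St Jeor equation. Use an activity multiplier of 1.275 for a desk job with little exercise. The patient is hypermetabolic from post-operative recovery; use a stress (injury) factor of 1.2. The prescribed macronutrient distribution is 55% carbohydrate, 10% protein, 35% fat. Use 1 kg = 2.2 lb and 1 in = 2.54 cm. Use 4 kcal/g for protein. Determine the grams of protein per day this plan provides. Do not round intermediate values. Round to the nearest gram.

65 g/day

Convert to metric: weight = 289 ÷ 2.2 = 131.3636 kg; height = 62 × 2.54 = 157.48 cm.
Mifflin-St Jeor (female): BMR = 10(131.3636) + 6.25(157.48) − 5(87) − 161 = 1313.6364 + 984.25 − 435 − 161 = 1701.8864 kcal/day.
TEE = 1701.8864 × 1.275 = 2169.9051 kcal/day.
With stress factor 1.2: 2169.9051 × 1.2 = 2603.8861 kcal/day.
Protein energy = 10% × 2603.8861 = 260.3886 kcal.
Protein = 260.3886 ÷ 4 kcal/g = 65.0972 g.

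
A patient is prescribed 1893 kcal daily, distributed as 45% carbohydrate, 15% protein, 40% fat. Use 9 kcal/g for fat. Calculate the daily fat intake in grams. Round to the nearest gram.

84 g/day

Fat energy = 40% × 1893 = 757.2 kcal.
At 9 kcal/g: 757.2 ÷ 9 = 84.1333 g.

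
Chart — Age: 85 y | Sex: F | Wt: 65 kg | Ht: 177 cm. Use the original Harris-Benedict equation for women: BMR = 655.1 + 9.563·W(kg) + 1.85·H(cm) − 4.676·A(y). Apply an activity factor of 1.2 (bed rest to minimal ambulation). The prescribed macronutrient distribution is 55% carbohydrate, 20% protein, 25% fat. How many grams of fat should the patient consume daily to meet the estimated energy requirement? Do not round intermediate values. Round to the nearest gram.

Harris-Benedict: BMR = 655.1 + 9.563(65) + 1.85(177) − 4.676(85) = 1206.685 kcal/day.
TEE = 1206.685 × 1.2 = 1448.022 kcal/day.
Fat energy = 25% × 1448.022 = 362.0055 kcal.
Fat = 362.0055 ÷ 9 kcal/g = 40.2228 g.

40 g/day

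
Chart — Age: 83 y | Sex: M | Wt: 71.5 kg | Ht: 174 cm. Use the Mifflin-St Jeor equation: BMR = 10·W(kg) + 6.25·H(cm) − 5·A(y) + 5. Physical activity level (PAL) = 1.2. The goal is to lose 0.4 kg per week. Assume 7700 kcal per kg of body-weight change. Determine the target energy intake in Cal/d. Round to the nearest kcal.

Mifflin-St Jeor (male): BMR = 10(71.5) + 6.25(174) − 5(83) + 5 = 715 + 1087.5 − 415 + 5 = 1392.5 kcal/day.
TEE = 1392.5 × 1.2 = 1671 kcal/day.
Required daily deficit = 0.4 × 7700 ÷ 7 = 440 kcal/day.
Target intake = 1671 − 440 = 1231 kcal/day.

1231 Cal/d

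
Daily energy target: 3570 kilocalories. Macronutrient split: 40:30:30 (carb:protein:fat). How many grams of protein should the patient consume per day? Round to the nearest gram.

Protein energy = 30% × 3570 = 1071 kcal.
At 4 kcal/g: 1071 ÷ 4 = 267.75 g.

268 g/day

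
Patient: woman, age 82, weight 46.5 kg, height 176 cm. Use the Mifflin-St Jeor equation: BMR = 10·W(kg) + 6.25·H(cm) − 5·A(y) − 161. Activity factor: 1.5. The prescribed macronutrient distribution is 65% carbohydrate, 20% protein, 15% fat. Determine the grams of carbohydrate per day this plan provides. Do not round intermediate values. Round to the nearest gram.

Mifflin-St Jeor (female): BMR = 10(46.5) + 6.25(176) − 5(82) − 161 = 465 + 1100 − 410 − 161 = 994 kcal/day.
TEE = 994 × 1.5 = 1491 kcal/day.
Carbohydrate energy = 65% × 1491 = 969.15 kcal.
Carbohydrate = 969.15 ÷ 4 kcal/g = 242.2875 g.

242 g/day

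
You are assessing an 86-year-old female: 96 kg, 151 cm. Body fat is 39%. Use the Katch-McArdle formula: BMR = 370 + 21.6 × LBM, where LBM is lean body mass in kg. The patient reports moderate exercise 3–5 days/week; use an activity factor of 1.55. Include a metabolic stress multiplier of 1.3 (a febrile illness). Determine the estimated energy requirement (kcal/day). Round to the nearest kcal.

3294 kcal/day

LBM = 96 × (1 − 0.39) = 58.56 kg. Katch-McArdle: BMR = 370 + 21.6 × 58.56 = 1634.896 kcal/day.
TEE = BMR × activity factor = 1634.896 × 1.55 = 2534.0888 kcal/day.
Apply stress factor: 2534.0888 × 1.3 = 3294.3154 kcal/day.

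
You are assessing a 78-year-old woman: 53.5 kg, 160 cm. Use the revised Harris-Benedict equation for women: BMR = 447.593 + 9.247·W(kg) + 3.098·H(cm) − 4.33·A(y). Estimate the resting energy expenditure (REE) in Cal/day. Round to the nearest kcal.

1100 Cal/day

Harris-Benedict: BMR = 447.593 + 9.247(53.5) + 3.098(160) − 4.33(78) = 1100.2475 kcal/day.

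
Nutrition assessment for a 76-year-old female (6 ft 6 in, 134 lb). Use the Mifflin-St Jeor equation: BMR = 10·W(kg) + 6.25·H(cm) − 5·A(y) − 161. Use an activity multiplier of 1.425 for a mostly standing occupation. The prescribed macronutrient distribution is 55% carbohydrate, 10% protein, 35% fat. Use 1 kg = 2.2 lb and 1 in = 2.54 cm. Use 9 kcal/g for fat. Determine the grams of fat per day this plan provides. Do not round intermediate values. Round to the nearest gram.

Convert to metric: weight = 134 ÷ 2.2 = 60.9091 kg; height = (6×12 + 6) × 2.54 = 78 × 2.54 = 198.12 cm.
Mifflin-St Jeor (female): BMR = 10(60.9091) + 6.25(198.12) − 5(76) − 161 = 609.0909 + 1238.25 − 380 − 161 = 1306.3409 kcal/day.
TEE = 1306.3409 × 1.425 = 1861.5358 kcal/day.
Fat energy = 35% × 1861.5358 = 651.5375 kcal.
Fat = 651.5375 ÷ 9 kcal/g = 72.3931 g.

72 g/day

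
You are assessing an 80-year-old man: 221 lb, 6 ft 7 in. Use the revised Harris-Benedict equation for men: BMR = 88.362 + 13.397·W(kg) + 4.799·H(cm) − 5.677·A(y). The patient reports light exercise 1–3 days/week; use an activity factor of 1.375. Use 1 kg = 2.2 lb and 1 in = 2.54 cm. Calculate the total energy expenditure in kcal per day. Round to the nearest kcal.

2672 kcal per day

Convert to metric: weight = 221 ÷ 2.2 = 100.4545 kg; height = (6×12 + 7) × 2.54 = 79 × 2.54 = 200.66 cm.
Harris-Benedict: BMR = 88.362 + 13.397(100.4545) + 4.799(200.66) − 5.677(80) = 1942.9589 kcal/day.
TEE = BMR × activity factor = 1942.9589 × 1.375 = 2671.5685 kcal/day.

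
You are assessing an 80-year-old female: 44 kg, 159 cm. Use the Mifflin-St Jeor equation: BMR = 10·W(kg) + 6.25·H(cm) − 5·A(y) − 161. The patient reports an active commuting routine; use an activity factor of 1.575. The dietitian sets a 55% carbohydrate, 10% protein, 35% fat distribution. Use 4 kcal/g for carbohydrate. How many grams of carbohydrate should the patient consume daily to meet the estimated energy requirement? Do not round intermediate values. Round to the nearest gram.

Mifflin-St Jeor (female): BMR = 10(44) + 6.25(159) − 5(80) − 161 = 440 + 993.75 − 400 − 161 = 872.75 kcal/day.
TEE = 872.75 × 1.575 = 1374.5813 kcal/day.
Carbohydrate energy = 55% × 1374.5813 = 756.0197 kcal.
Carbohydrate = 756.0197 ÷ 4 kcal/g = 189.0049 g.

189 g/day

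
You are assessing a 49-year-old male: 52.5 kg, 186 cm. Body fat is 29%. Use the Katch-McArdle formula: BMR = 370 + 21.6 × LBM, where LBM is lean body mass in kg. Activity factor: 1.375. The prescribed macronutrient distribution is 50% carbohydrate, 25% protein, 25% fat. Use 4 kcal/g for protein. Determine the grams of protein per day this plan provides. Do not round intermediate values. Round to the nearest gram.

101 g/day

LBM = 52.5 × (1 − 0.29) = 37.275 kg. Katch-McArdle: BMR = 370 + 21.6 × 37.275 = 1175.14 kcal/day.
TEE = 1175.14 × 1.375 = 1615.8175 kcal/day.
Protein energy = 25% × 1615.8175 = 403.9544 kcal.
Protein = 403.9544 ÷ 4 kcal/g = 100.9886 g.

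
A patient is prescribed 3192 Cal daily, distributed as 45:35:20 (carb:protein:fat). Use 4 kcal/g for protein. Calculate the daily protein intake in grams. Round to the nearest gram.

Protein energy = 35% × 3192 = 1117.2 kcal.
At 4 kcal/g: 1117.2 ÷ 4 = 279.3 g.

279 g/day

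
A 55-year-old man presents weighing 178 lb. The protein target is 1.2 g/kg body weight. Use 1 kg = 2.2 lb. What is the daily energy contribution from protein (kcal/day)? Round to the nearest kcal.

388 kcal/day

Weight in kg = 178 ÷ 2.2 = 80.9091 kg.
Protein = 1.2 g/kg × 80.9091 kg = 97.0909 g/day.
Protein energy = 97.0909 g × 4 kcal/g = 388.3636 kcal/day.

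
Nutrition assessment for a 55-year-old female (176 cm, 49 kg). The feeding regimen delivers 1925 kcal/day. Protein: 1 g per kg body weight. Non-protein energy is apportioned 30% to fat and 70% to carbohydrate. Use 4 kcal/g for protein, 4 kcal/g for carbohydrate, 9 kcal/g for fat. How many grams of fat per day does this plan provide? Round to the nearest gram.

58 g/day

Protein = 1 × 49 = 49 g → 49 × 4 = 196 kcal.
Non-protein calories = 1925 − 196 = 1729 kcal.
Fat: 30% × 1729 = 518.7 kcal; carbohydrate: 1210.3 kcal.
Fat: 518.7 kcal ÷ 9 kcal/g = 57.6333 g.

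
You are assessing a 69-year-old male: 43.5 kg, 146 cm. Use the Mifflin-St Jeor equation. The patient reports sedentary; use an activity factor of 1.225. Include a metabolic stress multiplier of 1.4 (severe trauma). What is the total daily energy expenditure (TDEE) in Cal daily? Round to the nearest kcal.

1728 Cal daily

Mifflin-St Jeor (male): BMR = 10(43.5) + 6.25(146) − 5(69) + 5 = 435 + 912.5 − 345 + 5 = 1007.5 kcal/day.
TEE = BMR × activity factor = 1007.5 × 1.225 = 1234.1875 kcal/day.
Apply stress factor: 1234.1875 × 1.4 = 1727.8625 kcal/day.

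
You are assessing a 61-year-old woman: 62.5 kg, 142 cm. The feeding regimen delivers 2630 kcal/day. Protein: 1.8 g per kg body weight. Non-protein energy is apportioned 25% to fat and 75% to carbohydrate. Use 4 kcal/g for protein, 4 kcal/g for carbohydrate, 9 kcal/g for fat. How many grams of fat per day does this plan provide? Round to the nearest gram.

Protein = 1.8 × 62.5 = 112.5 g → 112.5 × 4 = 450 kcal.
Non-protein calories = 2630 − 450 = 2180 kcal.
Fat: 25% × 2180 = 545 kcal; carbohydrate: 1635 kcal.
Fat: 545 kcal ÷ 9 kcal/g = 60.5556 g.

61 g/day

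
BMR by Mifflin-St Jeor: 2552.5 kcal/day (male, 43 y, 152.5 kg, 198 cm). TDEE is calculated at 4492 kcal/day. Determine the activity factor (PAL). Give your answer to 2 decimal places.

Activity factor = TEE ÷ BMR = 4492 ÷ 2552.5 = 1.76.

1.76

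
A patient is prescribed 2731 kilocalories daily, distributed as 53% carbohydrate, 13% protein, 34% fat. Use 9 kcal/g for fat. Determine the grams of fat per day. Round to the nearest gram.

103 g/day

Fat energy = 34% × 2731 = 928.54 kcal.
At 9 kcal/g: 928.54 ÷ 9 = 103.1711 g.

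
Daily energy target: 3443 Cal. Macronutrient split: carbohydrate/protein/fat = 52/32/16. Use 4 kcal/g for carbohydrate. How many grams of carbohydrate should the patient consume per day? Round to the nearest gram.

Carbohydrate energy = 52% × 3443 = 1790.36 kcal.
At 4 kcal/g: 1790.36 ÷ 4 = 447.59 g.

448 g/day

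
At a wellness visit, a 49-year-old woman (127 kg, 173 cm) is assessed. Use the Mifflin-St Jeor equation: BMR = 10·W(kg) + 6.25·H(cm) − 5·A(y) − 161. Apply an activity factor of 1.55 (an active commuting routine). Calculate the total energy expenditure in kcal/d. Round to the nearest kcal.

3015 kcal/d

Mifflin-St Jeor (female): BMR = 10(127) + 6.25(173) − 5(49) − 161 = 1270 + 1081.25 − 245 − 161 = 1945.25 kcal/day.
TEE = BMR × activity factor = 1945.25 × 1.55 = 3015.1375 kcal/day.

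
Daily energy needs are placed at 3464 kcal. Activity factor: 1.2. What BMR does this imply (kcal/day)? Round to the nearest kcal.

2887 kcal/day

BMR = TEE ÷ activity factor = 3464 ÷ 1.2 = 2886.6667 kcal/day.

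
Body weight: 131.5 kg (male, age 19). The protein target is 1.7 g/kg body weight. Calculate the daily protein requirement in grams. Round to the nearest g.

Protein = 1.7 g/kg × 131.5 kg = 223.55 g/day.

224 g/day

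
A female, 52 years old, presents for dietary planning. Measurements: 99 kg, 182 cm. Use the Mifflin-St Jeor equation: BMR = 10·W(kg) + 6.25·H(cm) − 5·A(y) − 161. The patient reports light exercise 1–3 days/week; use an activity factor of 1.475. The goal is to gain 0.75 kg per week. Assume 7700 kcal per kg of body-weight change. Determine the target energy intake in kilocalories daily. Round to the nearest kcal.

Mifflin-St Jeor (female): BMR = 10(99) + 6.25(182) − 5(52) − 161 = 990 + 1137.5 − 260 − 161 = 1706.5 kcal/day.
TEE = 1706.5 × 1.475 = 2517.0875 kcal/day.
Required daily surplus = 0.75 × 7700 ÷ 7 = 825 kcal/day.
Target intake = 2517.0875 + 825 = 3342.0875 kcal/day.

3342 kilocalories daily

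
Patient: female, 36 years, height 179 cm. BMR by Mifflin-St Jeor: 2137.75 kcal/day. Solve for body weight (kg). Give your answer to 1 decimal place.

2137.75 = 10·W + 6.25(179) − 5(36) − 161
10·W = 2137.75 − 777.75 = 1360, so W = 136 kg.

136.0 kg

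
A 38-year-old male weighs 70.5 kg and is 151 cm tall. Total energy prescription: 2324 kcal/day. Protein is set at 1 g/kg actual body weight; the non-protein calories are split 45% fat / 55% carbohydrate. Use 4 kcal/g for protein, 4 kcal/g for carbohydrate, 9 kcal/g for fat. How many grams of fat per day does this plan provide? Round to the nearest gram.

Protein = 1 × 70.5 = 70.5 g → 70.5 × 4 = 282 kcal.
Non-protein calories = 2324 − 282 = 2042 kcal.
Fat: 45% × 2042 = 918.9 kcal; carbohydrate: 1123.1 kcal.
Fat: 918.9 kcal ÷ 9 kcal/g = 102.1 g.

102 g/day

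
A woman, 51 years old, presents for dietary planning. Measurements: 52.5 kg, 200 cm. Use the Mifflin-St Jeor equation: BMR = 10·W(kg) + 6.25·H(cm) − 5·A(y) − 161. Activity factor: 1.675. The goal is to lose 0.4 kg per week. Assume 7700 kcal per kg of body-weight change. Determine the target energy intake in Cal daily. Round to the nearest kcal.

Mifflin-St Jeor (female): BMR = 10(52.5) + 6.25(200) − 5(51) − 161 = 525 + 1250 − 255 − 161 = 1359 kcal/day.
TEE = 1359 × 1.675 = 2276.325 kcal/day.
Required daily deficit = 0.4 × 7700 ÷ 7 = 440 kcal/day.
Target intake = 2276.325 − 440 = 1836.325 kcal/day.

1836 Cal daily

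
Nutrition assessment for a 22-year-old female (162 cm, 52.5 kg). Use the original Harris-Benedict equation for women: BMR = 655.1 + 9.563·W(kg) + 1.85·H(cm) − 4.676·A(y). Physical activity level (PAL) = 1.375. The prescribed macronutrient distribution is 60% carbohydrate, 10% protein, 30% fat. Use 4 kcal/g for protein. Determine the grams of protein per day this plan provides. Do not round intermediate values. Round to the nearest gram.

Harris-Benedict: BMR = 655.1 + 9.563(52.5) + 1.85(162) − 4.676(22) = 1353.9855 kcal/day.
TEE = 1353.9855 × 1.375 = 1861.7301 kcal/day.
Protein energy = 10% × 1861.7301 = 186.173 kcal.
Protein = 186.173 ÷ 4 kcal/g = 46.5433 g.

47 g/day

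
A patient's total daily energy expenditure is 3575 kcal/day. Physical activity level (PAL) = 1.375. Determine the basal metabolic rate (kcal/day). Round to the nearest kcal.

BMR = TEE ÷ activity factor = 3575 ÷ 1.375 = 2600 kcal/day.

2600 kcal/day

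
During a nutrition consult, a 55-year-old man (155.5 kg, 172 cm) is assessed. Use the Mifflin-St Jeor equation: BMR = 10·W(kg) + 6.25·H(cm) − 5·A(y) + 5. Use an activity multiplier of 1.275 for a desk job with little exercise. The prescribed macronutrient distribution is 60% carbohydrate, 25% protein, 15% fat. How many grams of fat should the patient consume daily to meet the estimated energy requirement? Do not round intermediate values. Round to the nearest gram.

50 g/day

Mifflin-St Jeor (male): BMR = 10(155.5) + 6.25(172) − 5(55) + 5 = 1555 + 1075 − 275 + 5 = 2360 kcal/day.
TEE = 2360 × 1.275 = 3009 kcal/day.
Fat energy = 15% × 3009 = 451.35 kcal.
Fat = 451.35 ÷ 9 kcal/g = 50.15 g.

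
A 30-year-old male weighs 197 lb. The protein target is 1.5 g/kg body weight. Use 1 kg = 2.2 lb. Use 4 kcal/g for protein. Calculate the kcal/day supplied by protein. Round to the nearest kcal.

537 kcal/day

Weight in kg = 197 ÷ 2.2 = 89.5455 kg.
Protein = 1.5 g/kg × 89.5455 kg = 134.3182 g/day.
Protein energy = 134.3182 g × 4 kcal/g = 537.2727 kcal/day.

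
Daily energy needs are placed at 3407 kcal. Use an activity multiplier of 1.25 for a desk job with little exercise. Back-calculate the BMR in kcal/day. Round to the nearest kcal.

2726 kcal/day

BMR = TEE ÷ activity factor = 3407 ÷ 1.25 = 2725.6 kcal/day.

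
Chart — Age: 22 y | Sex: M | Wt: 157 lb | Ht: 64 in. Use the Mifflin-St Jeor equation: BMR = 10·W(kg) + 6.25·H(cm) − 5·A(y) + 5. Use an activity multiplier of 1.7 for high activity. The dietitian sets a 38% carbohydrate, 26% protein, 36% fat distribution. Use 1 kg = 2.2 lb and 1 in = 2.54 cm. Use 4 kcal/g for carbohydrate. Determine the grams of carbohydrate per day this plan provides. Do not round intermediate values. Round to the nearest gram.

Convert to metric: weight = 157 ÷ 2.2 = 71.3636 kg; height = 64 × 2.54 = 162.56 cm.
Mifflin-St Jeor (male): BMR = 10(71.3636) + 6.25(162.56) − 5(22) + 5 = 713.6364 + 1016 − 110 + 5 = 1624.6364 kcal/day.
TEE = 1624.6364 × 1.7 = 2761.8818 kcal/day.
Carbohydrate energy = 38% × 2761.8818 = 1049.5151 kcal.
Carbohydrate = 1049.5151 ÷ 4 kcal/g = 262.3788 g.

262 g/day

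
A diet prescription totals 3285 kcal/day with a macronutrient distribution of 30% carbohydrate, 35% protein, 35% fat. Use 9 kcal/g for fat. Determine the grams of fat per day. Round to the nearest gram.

Fat energy = 35% × 3285 = 1149.75 kcal.
At 9 kcal/g: 1149.75 ÷ 9 = 127.75 g.

128 g/day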